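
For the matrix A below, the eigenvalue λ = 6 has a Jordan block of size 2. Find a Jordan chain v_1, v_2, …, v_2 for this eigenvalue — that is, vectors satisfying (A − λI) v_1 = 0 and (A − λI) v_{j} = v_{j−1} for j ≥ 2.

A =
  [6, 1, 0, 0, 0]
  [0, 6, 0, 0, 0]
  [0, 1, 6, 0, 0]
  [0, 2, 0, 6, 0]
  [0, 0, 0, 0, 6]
A Jordan chain for λ = 6 of length 2:
v_1 = (1, 0, 1, 2, 0)ᵀ
v_2 = (0, 1, 0, 0, 0)ᵀ

Let N = A − (6)·I. We want v_2 with N^2 v_2 = 0 but N^1 v_2 ≠ 0; then v_{j-1} := N · v_j for j = 2, …, 2.

Pick v_2 = (0, 1, 0, 0, 0)ᵀ.
Then v_1 = N · v_2 = (1, 0, 1, 2, 0)ᵀ.

Sanity check: (A − (6)·I) v_1 = (0, 0, 0, 0, 0)ᵀ = 0. ✓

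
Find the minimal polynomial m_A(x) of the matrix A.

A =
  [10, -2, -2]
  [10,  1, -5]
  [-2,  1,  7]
x^2 - 12*x + 36

The characteristic polynomial is χ_A(x) = (x - 6)^3, so the eigenvalues are known. The minimal polynomial is
  m_A(x) = Π_λ (x − λ)^{k_λ}
where k_λ is the size of the *largest* Jordan block for λ (equivalently, the smallest k with (A − λI)^k v = 0 for every generalised eigenvector v of λ).

  λ = 6: largest Jordan block has size 2, contributing (x − 6)^2

So m_A(x) = (x - 6)^2 = x^2 - 12*x + 36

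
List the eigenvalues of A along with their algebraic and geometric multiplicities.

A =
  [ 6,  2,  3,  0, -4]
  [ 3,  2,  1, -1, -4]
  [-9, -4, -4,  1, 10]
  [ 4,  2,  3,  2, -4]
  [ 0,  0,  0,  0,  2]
λ = 0: alg = 1, geom = 1; λ = 2: alg = 4, geom = 2

Step 1 — factor the characteristic polynomial to read off the algebraic multiplicities:
  χ_A(x) = x*(x - 2)^4

Step 2 — compute geometric multiplicities via the rank-nullity identity g(λ) = n − rank(A − λI):
  rank(A − (0)·I) = 4, so dim ker(A − (0)·I) = n − 4 = 1
  rank(A − (2)·I) = 3, so dim ker(A − (2)·I) = n − 3 = 2

Summary:
  λ = 0: algebraic multiplicity = 1, geometric multiplicity = 1
  λ = 2: algebraic multiplicity = 4, geometric multiplicity = 2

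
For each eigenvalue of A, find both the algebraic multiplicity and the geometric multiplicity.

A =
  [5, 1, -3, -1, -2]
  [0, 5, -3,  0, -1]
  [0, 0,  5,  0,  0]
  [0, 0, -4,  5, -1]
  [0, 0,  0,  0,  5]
λ = 5: alg = 5, geom = 2

Step 1 — factor the characteristic polynomial to read off the algebraic multiplicities:
  χ_A(x) = (x - 5)^5

Step 2 — compute geometric multiplicities via the rank-nullity identity g(λ) = n − rank(A − λI):
  rank(A − (5)·I) = 3, so dim ker(A − (5)·I) = n − 3 = 2

Summary:
  λ = 5: algebraic multiplicity = 5, geometric multiplicity = 2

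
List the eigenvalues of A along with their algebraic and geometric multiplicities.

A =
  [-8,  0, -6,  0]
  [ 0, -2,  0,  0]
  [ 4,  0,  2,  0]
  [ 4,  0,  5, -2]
λ = -4: alg = 1, geom = 1; λ = -2: alg = 3, geom = 2

Step 1 — factor the characteristic polynomial to read off the algebraic multiplicities:
  χ_A(x) = (x + 2)^3*(x + 4)

Step 2 — compute geometric multiplicities via the rank-nullity identity g(λ) = n − rank(A − λI):
  rank(A − (-4)·I) = 3, so dim ker(A − (-4)·I) = n − 3 = 1
  rank(A − (-2)·I) = 2, so dim ker(A − (-2)·I) = n − 2 = 2

Summary:
  λ = -4: algebraic multiplicity = 1, geometric multiplicity = 1
  λ = -2: algebraic multiplicity = 3, geometric multiplicity = 2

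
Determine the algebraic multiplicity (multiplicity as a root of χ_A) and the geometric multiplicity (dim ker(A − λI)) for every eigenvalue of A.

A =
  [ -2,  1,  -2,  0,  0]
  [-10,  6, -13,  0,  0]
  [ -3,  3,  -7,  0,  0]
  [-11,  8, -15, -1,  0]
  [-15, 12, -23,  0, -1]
λ = -1: alg = 5, geom = 3

Step 1 — factor the characteristic polynomial to read off the algebraic multiplicities:
  χ_A(x) = (x + 1)^5

Step 2 — compute geometric multiplicities via the rank-nullity identity g(λ) = n − rank(A − λI):
  rank(A − (-1)·I) = 2, so dim ker(A − (-1)·I) = n − 2 = 3

Summary:
  λ = -1: algebraic multiplicity = 5, geometric multiplicity = 3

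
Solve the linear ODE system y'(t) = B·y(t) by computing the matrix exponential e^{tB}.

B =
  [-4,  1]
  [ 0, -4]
e^{tB} =
  [exp(-4*t), t*exp(-4*t)]
  [0, exp(-4*t)]

Strategy: write B = P · J · P⁻¹ where J is a Jordan canonical form, so e^{tB} = P · e^{tJ} · P⁻¹, and e^{tJ} can be computed block-by-block.

B has Jordan form
J =
  [-4,  1]
  [ 0, -4]
(up to reordering of blocks).

Per-block formulas:
  For a 2×2 Jordan block J_2(-4): exp(t · J_2(-4)) = e^(-4t)·(I + t·N), where N is the 2×2 nilpotent shift.

After assembling e^{tJ} and conjugating by P, we get:

e^{tB} =
  [exp(-4*t), t*exp(-4*t)]
  [0, exp(-4*t)]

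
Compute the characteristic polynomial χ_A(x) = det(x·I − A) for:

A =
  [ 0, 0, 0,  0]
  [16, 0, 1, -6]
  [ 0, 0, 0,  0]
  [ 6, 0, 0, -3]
x^4 + 3*x^3

Expanding det(x·I − A) (e.g. by cofactor expansion or by noting that A is similar to its Jordan form J, which has the same characteristic polynomial as A) gives
  χ_A(x) = x^4 + 3*x^3
which factors as x^3*(x + 3). The eigenvalues (with algebraic multiplicities) are λ = -3 with multiplicity 1, λ = 0 with multiplicity 3.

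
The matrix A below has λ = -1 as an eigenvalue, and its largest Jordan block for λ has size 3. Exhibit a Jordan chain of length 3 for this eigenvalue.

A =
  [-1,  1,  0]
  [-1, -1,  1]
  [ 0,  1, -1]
A Jordan chain for λ = -1 of length 3:
v_1 = (-1, 0, -1)ᵀ
v_2 = (0, -1, 0)ᵀ
v_3 = (1, 0, 0)ᵀ

Let N = A − (-1)·I. We want v_3 with N^3 v_3 = 0 but N^2 v_3 ≠ 0; then v_{j-1} := N · v_j for j = 3, …, 2.

Pick v_3 = (1, 0, 0)ᵀ.
Then v_2 = N · v_3 = (0, -1, 0)ᵀ.
Then v_1 = N · v_2 = (-1, 0, -1)ᵀ.

Sanity check: (A − (-1)·I) v_1 = (0, 0, 0)ᵀ = 0. ✓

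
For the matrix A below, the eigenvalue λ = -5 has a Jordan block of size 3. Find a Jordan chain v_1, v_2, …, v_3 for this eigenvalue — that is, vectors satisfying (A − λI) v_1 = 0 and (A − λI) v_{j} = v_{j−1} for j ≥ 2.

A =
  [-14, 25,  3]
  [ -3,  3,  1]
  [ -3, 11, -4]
A Jordan chain for λ = -5 of length 3:
v_1 = (-3, 0, -9)ᵀ
v_2 = (-9, -3, -3)ᵀ
v_3 = (1, 0, 0)ᵀ

Let N = A − (-5)·I. We want v_3 with N^3 v_3 = 0 but N^2 v_3 ≠ 0; then v_{j-1} := N · v_j for j = 3, …, 2.

Pick v_3 = (1, 0, 0)ᵀ.
Then v_2 = N · v_3 = (-9, -3, -3)ᵀ.
Then v_1 = N · v_2 = (-3, 0, -9)ᵀ.

Sanity check: (A − (-5)·I) v_1 = (0, 0, 0)ᵀ = 0. ✓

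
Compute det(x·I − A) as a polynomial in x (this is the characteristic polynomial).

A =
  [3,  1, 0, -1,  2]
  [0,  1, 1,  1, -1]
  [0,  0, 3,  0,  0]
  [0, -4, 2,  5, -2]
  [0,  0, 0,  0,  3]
x^5 - 15*x^4 + 90*x^3 - 270*x^2 + 405*x - 243

Expanding det(x·I − A) (e.g. by cofactor expansion or by noting that A is similar to its Jordan form J, which has the same characteristic polynomial as A) gives
  χ_A(x) = x^5 - 15*x^4 + 90*x^3 - 270*x^2 + 405*x - 243
which factors as (x - 3)^5. The eigenvalues (with algebraic multiplicities) are λ = 3 with multiplicity 5.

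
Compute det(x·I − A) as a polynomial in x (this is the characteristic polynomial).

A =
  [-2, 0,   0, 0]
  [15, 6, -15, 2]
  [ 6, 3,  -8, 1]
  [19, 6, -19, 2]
x^4 + 2*x^3

Expanding det(x·I − A) (e.g. by cofactor expansion or by noting that A is similar to its Jordan form J, which has the same characteristic polynomial as A) gives
  χ_A(x) = x^4 + 2*x^3
which factors as x^3*(x + 2). The eigenvalues (with algebraic multiplicities) are λ = -2 with multiplicity 1, λ = 0 with multiplicity 3.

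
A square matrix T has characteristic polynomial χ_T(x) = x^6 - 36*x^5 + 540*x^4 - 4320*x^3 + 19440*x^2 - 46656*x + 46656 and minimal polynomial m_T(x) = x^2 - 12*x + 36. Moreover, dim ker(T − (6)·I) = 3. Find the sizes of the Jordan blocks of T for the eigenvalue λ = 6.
Block sizes for λ = 6: [2, 2, 2]

Step 1 — from the characteristic polynomial, algebraic multiplicity of λ = 6 is 6. From dim ker(T − (6)·I) = 3, there are exactly 3 Jordan blocks for λ = 6.
Step 2 — from the minimal polynomial, the factor (x − 6)^2 tells us the largest block for λ = 6 has size 2.
Step 3 — with total size 6, 3 blocks, and largest block 2, the block sizes (in nonincreasing order) are [2, 2, 2].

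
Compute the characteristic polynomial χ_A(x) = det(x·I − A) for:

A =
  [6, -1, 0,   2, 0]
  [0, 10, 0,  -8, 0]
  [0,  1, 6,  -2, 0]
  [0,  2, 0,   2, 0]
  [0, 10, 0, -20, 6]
x^5 - 30*x^4 + 360*x^3 - 2160*x^2 + 6480*x - 7776

Expanding det(x·I − A) (e.g. by cofactor expansion or by noting that A is similar to its Jordan form J, which has the same characteristic polynomial as A) gives
  χ_A(x) = x^5 - 30*x^4 + 360*x^3 - 2160*x^2 + 6480*x - 7776
which factors as (x - 6)^5. The eigenvalues (with algebraic multiplicities) are λ = 6 with multiplicity 5.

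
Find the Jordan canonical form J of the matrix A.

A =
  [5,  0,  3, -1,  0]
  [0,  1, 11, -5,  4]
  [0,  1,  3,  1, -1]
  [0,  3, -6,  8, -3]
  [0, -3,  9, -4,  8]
J_2(5) ⊕ J_2(5) ⊕ J_1(5)

The characteristic polynomial is
  det(x·I − A) = x^5 - 25*x^4 + 250*x^3 - 1250*x^2 + 3125*x - 3125 = (x - 5)^5

Eigenvalues and multiplicities (the geometric multiplicity of λ is n − rank(A − λI), which equals the number of Jordan blocks for λ):
  λ = 5: algebraic multiplicity = 5, geometric multiplicity = 3

Determining the block sizes for each eigenvalue:
  λ = 5: with am = 5 and gm = 3, the partition is not yet determined (e.g. several partitions of 5 into 3 parts exist). Let N = A − (5)·I. Computing rank(N^1) = 2, rank(N^2) = 0; the number of blocks of size ≥ j is rank(N^{j−1}) − rank(N^j), giving [3, 2]. So we have 2 block(s) of size 2, 1 block(s) of size 1 → block sizes [2, 2, 1]

Assembling the blocks gives a Jordan form
J =
  [5, 1, 0, 0, 0]
  [0, 5, 0, 0, 0]
  [0, 0, 5, 1, 0]
  [0, 0, 0, 5, 0]
  [0, 0, 0, 0, 5]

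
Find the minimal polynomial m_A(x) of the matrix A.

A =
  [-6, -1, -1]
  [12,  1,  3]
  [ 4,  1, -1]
x^2 + 4*x + 4

The characteristic polynomial is χ_A(x) = (x + 2)^3, so the eigenvalues are known. The minimal polynomial is
  m_A(x) = Π_λ (x − λ)^{k_λ}
where k_λ is the size of the *largest* Jordan block for λ (equivalently, the smallest k with (A − λI)^k v = 0 for every generalised eigenvector v of λ).

  λ = -2: largest Jordan block has size 2, contributing (x + 2)^2

So m_A(x) = (x + 2)^2 = x^2 + 4*x + 4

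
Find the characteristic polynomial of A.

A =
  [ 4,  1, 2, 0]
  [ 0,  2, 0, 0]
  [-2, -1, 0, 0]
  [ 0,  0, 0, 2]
x^4 - 8*x^3 + 24*x^2 - 32*x + 16

Expanding det(x·I − A) (e.g. by cofactor expansion or by noting that A is similar to its Jordan form J, which has the same characteristic polynomial as A) gives
  χ_A(x) = x^4 - 8*x^3 + 24*x^2 - 32*x + 16
which factors as (x - 2)^4. The eigenvalues (with algebraic multiplicities) are λ = 2 with multiplicity 4.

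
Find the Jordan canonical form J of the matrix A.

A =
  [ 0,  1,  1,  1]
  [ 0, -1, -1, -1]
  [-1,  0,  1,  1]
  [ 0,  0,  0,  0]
J_3(0) ⊕ J_1(0)

The characteristic polynomial is
  det(x·I − A) = x^4

Eigenvalues and multiplicities (the geometric multiplicity of λ is n − rank(A − λI), which equals the number of Jordan blocks for λ):
  λ = 0: algebraic multiplicity = 4, geometric multiplicity = 2

Determining the block sizes for each eigenvalue:
  λ = 0: with am = 4 and gm = 2, the partition is not yet determined (e.g. several partitions of 4 into 2 parts exist). Let N = A − (0)·I. Computing rank(N^1) = 2, rank(N^2) = 1, rank(N^3) = 0; the number of blocks of size ≥ j is rank(N^{j−1}) − rank(N^j), giving [2, 1, 1]. So we have 1 block(s) of size 3, 1 block(s) of size 1 → block sizes [3, 1]

Assembling the blocks gives a Jordan form
J =
  [0, 1, 0, 0]
  [0, 0, 1, 0]
  [0, 0, 0, 0]
  [0, 0, 0, 0]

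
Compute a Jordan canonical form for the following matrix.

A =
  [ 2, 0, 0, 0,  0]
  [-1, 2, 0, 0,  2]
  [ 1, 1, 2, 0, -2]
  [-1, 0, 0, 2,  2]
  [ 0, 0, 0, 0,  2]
J_3(2) ⊕ J_1(2) ⊕ J_1(2)

The characteristic polynomial is
  det(x·I − A) = x^5 - 10*x^4 + 40*x^3 - 80*x^2 + 80*x - 32 = (x - 2)^5

Eigenvalues and multiplicities (the geometric multiplicity of λ is n − rank(A − λI), which equals the number of Jordan blocks for λ):
  λ = 2: algebraic multiplicity = 5, geometric multiplicity = 3

Determining the block sizes for each eigenvalue:
  λ = 2: with am = 5 and gm = 3, the partition is not yet determined (e.g. several partitions of 5 into 3 parts exist). Let N = A − (2)·I. Computing rank(N^1) = 2, rank(N^2) = 1, rank(N^3) = 0; the number of blocks of size ≥ j is rank(N^{j−1}) − rank(N^j), giving [3, 1, 1]. So we have 1 block(s) of size 3, 2 block(s) of size 1 → block sizes [3, 1, 1]

Assembling the blocks gives a Jordan form
J =
  [2, 1, 0, 0, 0]
  [0, 2, 1, 0, 0]
  [0, 0, 2, 0, 0]
  [0, 0, 0, 2, 0]
  [0, 0, 0, 0, 2]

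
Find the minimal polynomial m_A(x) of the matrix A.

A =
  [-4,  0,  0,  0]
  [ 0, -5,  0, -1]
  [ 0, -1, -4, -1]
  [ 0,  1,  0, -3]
x^2 + 8*x + 16

The characteristic polynomial is χ_A(x) = (x + 4)^4, so the eigenvalues are known. The minimal polynomial is
  m_A(x) = Π_λ (x − λ)^{k_λ}
where k_λ is the size of the *largest* Jordan block for λ (equivalently, the smallest k with (A − λI)^k v = 0 for every generalised eigenvector v of λ).

  λ = -4: largest Jordan block has size 2, contributing (x + 4)^2

So m_A(x) = (x + 4)^2 = x^2 + 8*x + 16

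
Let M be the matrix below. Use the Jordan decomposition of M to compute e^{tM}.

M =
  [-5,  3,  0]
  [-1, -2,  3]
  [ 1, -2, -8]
e^{tM} =
  [-3*t^2*exp(-5*t)/2 + exp(-5*t), 9*t^2*exp(-5*t)/2 + 3*t*exp(-5*t), 9*t^2*exp(-5*t)/2]
  [-t*exp(-5*t), 3*t*exp(-5*t) + exp(-5*t), 3*t*exp(-5*t)]
  [-t^2*exp(-5*t)/2 + t*exp(-5*t), 3*t^2*exp(-5*t)/2 - 2*t*exp(-5*t), 3*t^2*exp(-5*t)/2 - 3*t*exp(-5*t) + exp(-5*t)]

Strategy: write M = P · J · P⁻¹ where J is a Jordan canonical form, so e^{tM} = P · e^{tJ} · P⁻¹, and e^{tJ} can be computed block-by-block.

M has Jordan form
J =
  [-5,  1,  0]
  [ 0, -5,  1]
  [ 0,  0, -5]
(up to reordering of blocks).

Per-block formulas:
  For a 3×3 Jordan block J_3(-5): exp(t · J_3(-5)) = e^(-5t)·(I + t·N + (t^2/2)·N^2), where N is the 3×3 nilpotent shift.

After assembling e^{tJ} and conjugating by P, we get:

e^{tM} =
  [-3*t^2*exp(-5*t)/2 + exp(-5*t), 9*t^2*exp(-5*t)/2 + 3*t*exp(-5*t), 9*t^2*exp(-5*t)/2]
  [-t*exp(-5*t), 3*t*exp(-5*t) + exp(-5*t), 3*t*exp(-5*t)]
  [-t^2*exp(-5*t)/2 + t*exp(-5*t), 3*t^2*exp(-5*t)/2 - 2*t*exp(-5*t), 3*t^2*exp(-5*t)/2 - 3*t*exp(-5*t) + exp(-5*t)]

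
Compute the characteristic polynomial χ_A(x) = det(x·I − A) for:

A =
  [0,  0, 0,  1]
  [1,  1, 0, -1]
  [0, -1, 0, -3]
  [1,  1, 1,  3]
x^4 - 4*x^3 + 6*x^2 - 4*x + 1

Expanding det(x·I − A) (e.g. by cofactor expansion or by noting that A is similar to its Jordan form J, which has the same characteristic polynomial as A) gives
  χ_A(x) = x^4 - 4*x^3 + 6*x^2 - 4*x + 1
which factors as (x - 1)^4. The eigenvalues (with algebraic multiplicities) are λ = 1 with multiplicity 4.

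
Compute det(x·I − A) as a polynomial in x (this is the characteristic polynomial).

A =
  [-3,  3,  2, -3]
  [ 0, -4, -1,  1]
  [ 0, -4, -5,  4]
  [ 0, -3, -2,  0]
x^4 + 12*x^3 + 54*x^2 + 108*x + 81

Expanding det(x·I − A) (e.g. by cofactor expansion or by noting that A is similar to its Jordan form J, which has the same characteristic polynomial as A) gives
  χ_A(x) = x^4 + 12*x^3 + 54*x^2 + 108*x + 81
which factors as (x + 3)^4. The eigenvalues (with algebraic multiplicities) are λ = -3 with multiplicity 4.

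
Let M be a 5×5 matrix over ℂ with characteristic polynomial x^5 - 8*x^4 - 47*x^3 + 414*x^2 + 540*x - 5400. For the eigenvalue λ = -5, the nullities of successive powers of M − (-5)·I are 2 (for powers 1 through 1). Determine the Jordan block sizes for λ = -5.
Block sizes for λ = -5: [1, 1]

From the dimensions of kernels of powers, the number of Jordan blocks of size at least j is d_j − d_{j−1} where d_j = dim ker(N^j) (with d_0 = 0). Computing the differences gives [2].
The number of blocks of size exactly k is (#blocks of size ≥ k) − (#blocks of size ≥ k + 1), so the partition is: 2 block(s) of size 1.
In nonincreasing order the block sizes are [1, 1].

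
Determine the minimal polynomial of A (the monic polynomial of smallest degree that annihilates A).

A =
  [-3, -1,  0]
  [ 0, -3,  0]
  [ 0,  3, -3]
x^2 + 6*x + 9

The characteristic polynomial is χ_A(x) = (x + 3)^3, so the eigenvalues are known. The minimal polynomial is
  m_A(x) = Π_λ (x − λ)^{k_λ}
where k_λ is the size of the *largest* Jordan block for λ (equivalently, the smallest k with (A − λI)^k v = 0 for every generalised eigenvector v of λ).

  λ = -3: largest Jordan block has size 2, contributing (x + 3)^2

So m_A(x) = (x + 3)^2 = x^2 + 6*x + 9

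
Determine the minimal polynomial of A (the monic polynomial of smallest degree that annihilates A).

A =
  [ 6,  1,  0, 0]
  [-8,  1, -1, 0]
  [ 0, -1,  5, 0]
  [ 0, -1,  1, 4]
x^3 - 12*x^2 + 48*x - 64

The characteristic polynomial is χ_A(x) = (x - 4)^4, so the eigenvalues are known. The minimal polynomial is
  m_A(x) = Π_λ (x − λ)^{k_λ}
where k_λ is the size of the *largest* Jordan block for λ (equivalently, the smallest k with (A − λI)^k v = 0 for every generalised eigenvector v of λ).

  λ = 4: largest Jordan block has size 3, contributing (x − 4)^3

So m_A(x) = (x - 4)^3 = x^3 - 12*x^2 + 48*x - 64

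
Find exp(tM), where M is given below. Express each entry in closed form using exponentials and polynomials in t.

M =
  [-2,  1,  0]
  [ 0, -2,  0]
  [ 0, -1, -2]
e^{tM} =
  [exp(-2*t), t*exp(-2*t), 0]
  [0, exp(-2*t), 0]
  [0, -t*exp(-2*t), exp(-2*t)]

Strategy: write M = P · J · P⁻¹ where J is a Jordan canonical form, so e^{tM} = P · e^{tJ} · P⁻¹, and e^{tJ} can be computed block-by-block.

M has Jordan form
J =
  [-2,  1,  0]
  [ 0, -2,  0]
  [ 0,  0, -2]
(up to reordering of blocks).

Per-block formulas:
  For a 1×1 block at λ = -2: exp(t · [-2]) = [e^(-2t)].
  For a 2×2 Jordan block J_2(-2): exp(t · J_2(-2)) = e^(-2t)·(I + t·N), where N is the 2×2 nilpotent shift.

After assembling e^{tJ} and conjugating by P, we get:

e^{tM} =
  [exp(-2*t), t*exp(-2*t), 0]
  [0, exp(-2*t), 0]
  [0, -t*exp(-2*t), exp(-2*t)]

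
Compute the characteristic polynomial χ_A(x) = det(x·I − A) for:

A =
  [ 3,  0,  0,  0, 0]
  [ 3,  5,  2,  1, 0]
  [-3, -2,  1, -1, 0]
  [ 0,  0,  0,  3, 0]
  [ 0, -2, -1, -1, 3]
x^5 - 15*x^4 + 90*x^3 - 270*x^2 + 405*x - 243

Expanding det(x·I − A) (e.g. by cofactor expansion or by noting that A is similar to its Jordan form J, which has the same characteristic polynomial as A) gives
  χ_A(x) = x^5 - 15*x^4 + 90*x^3 - 270*x^2 + 405*x - 243
which factors as (x - 3)^5. The eigenvalues (with algebraic multiplicities) are λ = 3 with multiplicity 5.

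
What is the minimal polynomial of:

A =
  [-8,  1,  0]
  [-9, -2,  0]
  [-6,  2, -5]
x^2 + 10*x + 25

The characteristic polynomial is χ_A(x) = (x + 5)^3, so the eigenvalues are known. The minimal polynomial is
  m_A(x) = Π_λ (x − λ)^{k_λ}
where k_λ is the size of the *largest* Jordan block for λ (equivalently, the smallest k with (A − λI)^k v = 0 for every generalised eigenvector v of λ).

  λ = -5: largest Jordan block has size 2, contributing (x + 5)^2

So m_A(x) = (x + 5)^2 = x^2 + 10*x + 25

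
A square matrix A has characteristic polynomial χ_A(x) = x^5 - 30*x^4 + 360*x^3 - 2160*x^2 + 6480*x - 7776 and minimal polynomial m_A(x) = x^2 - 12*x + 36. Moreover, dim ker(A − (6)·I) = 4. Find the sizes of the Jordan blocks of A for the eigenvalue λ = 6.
Block sizes for λ = 6: [2, 1, 1, 1]

Step 1 — from the characteristic polynomial, algebraic multiplicity of λ = 6 is 5. From dim ker(A − (6)·I) = 4, there are exactly 4 Jordan blocks for λ = 6.
Step 2 — from the minimal polynomial, the factor (x − 6)^2 tells us the largest block for λ = 6 has size 2.
Step 3 — with total size 5, 4 blocks, and largest block 2, the block sizes (in nonincreasing order) are [2, 1, 1, 1].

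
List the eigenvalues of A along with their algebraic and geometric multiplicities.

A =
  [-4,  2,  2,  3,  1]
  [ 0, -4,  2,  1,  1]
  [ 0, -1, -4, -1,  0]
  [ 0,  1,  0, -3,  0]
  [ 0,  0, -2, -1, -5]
λ = -4: alg = 5, geom = 3

Step 1 — factor the characteristic polynomial to read off the algebraic multiplicities:
  χ_A(x) = (x + 4)^5

Step 2 — compute geometric multiplicities via the rank-nullity identity g(λ) = n − rank(A − λI):
  rank(A − (-4)·I) = 2, so dim ker(A − (-4)·I) = n − 2 = 3

Summary:
  λ = -4: algebraic multiplicity = 5, geometric multiplicity = 3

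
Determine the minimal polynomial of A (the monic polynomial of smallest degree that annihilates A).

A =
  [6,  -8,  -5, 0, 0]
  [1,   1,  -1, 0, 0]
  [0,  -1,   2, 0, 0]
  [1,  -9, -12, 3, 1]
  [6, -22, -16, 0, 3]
x^3 - 9*x^2 + 27*x - 27

The characteristic polynomial is χ_A(x) = (x - 3)^5, so the eigenvalues are known. The minimal polynomial is
  m_A(x) = Π_λ (x − λ)^{k_λ}
where k_λ is the size of the *largest* Jordan block for λ (equivalently, the smallest k with (A − λI)^k v = 0 for every generalised eigenvector v of λ).

  λ = 3: largest Jordan block has size 3, contributing (x − 3)^3

So m_A(x) = (x - 3)^3 = x^3 - 9*x^2 + 27*x - 27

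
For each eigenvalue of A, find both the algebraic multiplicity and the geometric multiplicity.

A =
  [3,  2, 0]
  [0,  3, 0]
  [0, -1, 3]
λ = 3: alg = 3, geom = 2

Step 1 — factor the characteristic polynomial to read off the algebraic multiplicities:
  χ_A(x) = (x - 3)^3

Step 2 — compute geometric multiplicities via the rank-nullity identity g(λ) = n − rank(A − λI):
  rank(A − (3)·I) = 1, so dim ker(A − (3)·I) = n − 1 = 2

Summary:
  λ = 3: algebraic multiplicity = 3, geometric multiplicity = 2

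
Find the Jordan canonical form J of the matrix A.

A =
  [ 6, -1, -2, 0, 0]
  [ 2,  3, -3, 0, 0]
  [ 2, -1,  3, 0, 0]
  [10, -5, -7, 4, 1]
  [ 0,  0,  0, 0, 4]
J_3(4) ⊕ J_2(4)

The characteristic polynomial is
  det(x·I − A) = x^5 - 20*x^4 + 160*x^3 - 640*x^2 + 1280*x - 1024 = (x - 4)^5

Eigenvalues and multiplicities (the geometric multiplicity of λ is n − rank(A − λI), which equals the number of Jordan blocks for λ):
  λ = 4: algebraic multiplicity = 5, geometric multiplicity = 2

Determining the block sizes for each eigenvalue:
  λ = 4: with am = 5 and gm = 2, the partition is not yet determined (e.g. several partitions of 5 into 2 parts exist). Let N = A − (4)·I. Computing rank(N^1) = 3, rank(N^2) = 1, rank(N^3) = 0; the number of blocks of size ≥ j is rank(N^{j−1}) − rank(N^j), giving [2, 2, 1]. So we have 1 block(s) of size 3, 1 block(s) of size 2 → block sizes [3, 2]

Assembling the blocks gives a Jordan form
J =
  [4, 1, 0, 0, 0]
  [0, 4, 1, 0, 0]
  [0, 0, 4, 0, 0]
  [0, 0, 0, 4, 1]
  [0, 0, 0, 0, 4]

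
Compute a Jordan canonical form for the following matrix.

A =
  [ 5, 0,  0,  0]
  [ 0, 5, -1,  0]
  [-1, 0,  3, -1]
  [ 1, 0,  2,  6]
J_1(4) ⊕ J_2(5) ⊕ J_1(5)

The characteristic polynomial is
  det(x·I − A) = x^4 - 19*x^3 + 135*x^2 - 425*x + 500 = (x - 5)^3*(x - 4)

Eigenvalues and multiplicities (the geometric multiplicity of λ is n − rank(A − λI), which equals the number of Jordan blocks for λ):
  λ = 4: algebraic multiplicity = 1, geometric multiplicity = 1
  λ = 5: algebraic multiplicity = 3, geometric multiplicity = 2

Determining the block sizes for each eigenvalue:
  λ = 4: one block (gm = 1), so the single block has size am = 1 → block sizes [1]
  λ = 5: 2 blocks summing to 3 forces exactly one block of size 2 and the rest size 1 → block sizes [2, 1]

Assembling the blocks gives a Jordan form
J =
  [4, 0, 0, 0]
  [0, 5, 1, 0]
  [0, 0, 5, 0]
  [0, 0, 0, 5]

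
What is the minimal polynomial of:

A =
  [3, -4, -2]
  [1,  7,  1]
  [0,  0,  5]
x^2 - 10*x + 25

The characteristic polynomial is χ_A(x) = (x - 5)^3, so the eigenvalues are known. The minimal polynomial is
  m_A(x) = Π_λ (x − λ)^{k_λ}
where k_λ is the size of the *largest* Jordan block for λ (equivalently, the smallest k with (A − λI)^k v = 0 for every generalised eigenvector v of λ).

  λ = 5: largest Jordan block has size 2, contributing (x − 5)^2

So m_A(x) = (x - 5)^2 = x^2 - 10*x + 25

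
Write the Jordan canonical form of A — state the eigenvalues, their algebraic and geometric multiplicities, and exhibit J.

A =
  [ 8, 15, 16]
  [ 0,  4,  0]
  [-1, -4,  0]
J_3(4)

The characteristic polynomial is
  det(x·I − A) = x^3 - 12*x^2 + 48*x - 64 = (x - 4)^3

Eigenvalues and multiplicities (the geometric multiplicity of λ is n − rank(A − λI), which equals the number of Jordan blocks for λ):
  λ = 4: algebraic multiplicity = 3, geometric multiplicity = 1

Determining the block sizes for each eigenvalue:
  λ = 4: one block (gm = 1), so the single block has size am = 3 → block sizes [3]

Assembling the blocks gives a Jordan form
J =
  [4, 1, 0]
  [0, 4, 1]
  [0, 0, 4]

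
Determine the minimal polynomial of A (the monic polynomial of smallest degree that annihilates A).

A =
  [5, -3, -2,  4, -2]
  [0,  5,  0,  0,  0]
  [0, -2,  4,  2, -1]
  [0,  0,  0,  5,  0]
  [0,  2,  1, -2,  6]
x^2 - 10*x + 25

The characteristic polynomial is χ_A(x) = (x - 5)^5, so the eigenvalues are known. The minimal polynomial is
  m_A(x) = Π_λ (x − λ)^{k_λ}
where k_λ is the size of the *largest* Jordan block for λ (equivalently, the smallest k with (A − λI)^k v = 0 for every generalised eigenvector v of λ).

  λ = 5: largest Jordan block has size 2, contributing (x − 5)^2

So m_A(x) = (x - 5)^2 = x^2 - 10*x + 25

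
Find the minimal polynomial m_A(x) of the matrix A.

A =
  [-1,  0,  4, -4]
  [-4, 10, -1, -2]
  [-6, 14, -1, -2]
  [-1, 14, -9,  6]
x^2 - 7*x + 12

The characteristic polynomial is χ_A(x) = (x - 4)^2*(x - 3)^2, so the eigenvalues are known. The minimal polynomial is
  m_A(x) = Π_λ (x − λ)^{k_λ}
where k_λ is the size of the *largest* Jordan block for λ (equivalently, the smallest k with (A − λI)^k v = 0 for every generalised eigenvector v of λ).

  λ = 3: largest Jordan block has size 1, contributing (x − 3)
  λ = 4: largest Jordan block has size 1, contributing (x − 4)

So m_A(x) = (x - 4)*(x - 3) = x^2 - 7*x + 12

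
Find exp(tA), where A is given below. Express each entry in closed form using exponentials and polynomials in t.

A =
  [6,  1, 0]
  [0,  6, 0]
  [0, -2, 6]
e^{tA} =
  [exp(6*t), t*exp(6*t), 0]
  [0, exp(6*t), 0]
  [0, -2*t*exp(6*t), exp(6*t)]

Strategy: write A = P · J · P⁻¹ where J is a Jordan canonical form, so e^{tA} = P · e^{tJ} · P⁻¹, and e^{tJ} can be computed block-by-block.

A has Jordan form
J =
  [6, 1, 0]
  [0, 6, 0]
  [0, 0, 6]
(up to reordering of blocks).

Per-block formulas:
  For a 1×1 block at λ = 6: exp(t · [6]) = [e^(6t)].
  For a 2×2 Jordan block J_2(6): exp(t · J_2(6)) = e^(6t)·(I + t·N), where N is the 2×2 nilpotent shift.

After assembling e^{tJ} and conjugating by P, we get:

e^{tA} =
  [exp(6*t), t*exp(6*t), 0]
  [0, exp(6*t), 0]
  [0, -2*t*exp(6*t), exp(6*t)]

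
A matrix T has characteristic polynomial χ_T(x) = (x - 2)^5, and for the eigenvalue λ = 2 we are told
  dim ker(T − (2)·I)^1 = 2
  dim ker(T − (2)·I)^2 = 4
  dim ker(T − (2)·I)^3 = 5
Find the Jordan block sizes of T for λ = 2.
Block sizes for λ = 2: [3, 2]

From the dimensions of kernels of powers, the number of Jordan blocks of size at least j is d_j − d_{j−1} where d_j = dim ker(N^j) (with d_0 = 0). Computing the differences gives [2, 2, 1].
The number of blocks of size exactly k is (#blocks of size ≥ k) − (#blocks of size ≥ k + 1), so the partition is: 1 block(s) of size 2, 1 block(s) of size 3.
In nonincreasing order the block sizes are [3, 2].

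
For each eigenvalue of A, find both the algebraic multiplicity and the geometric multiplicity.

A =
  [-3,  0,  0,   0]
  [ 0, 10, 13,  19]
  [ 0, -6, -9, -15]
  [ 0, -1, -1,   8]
λ = -3: alg = 2, geom = 2; λ = 6: alg = 2, geom = 1

Step 1 — factor the characteristic polynomial to read off the algebraic multiplicities:
  χ_A(x) = (x - 6)^2*(x + 3)^2

Step 2 — compute geometric multiplicities via the rank-nullity identity g(λ) = n − rank(A − λI):
  rank(A − (-3)·I) = 2, so dim ker(A − (-3)·I) = n − 2 = 2
  rank(A − (6)·I) = 3, so dim ker(A − (6)·I) = n − 3 = 1

Summary:
  λ = -3: algebraic multiplicity = 2, geometric multiplicity = 2
  λ = 6: algebraic multiplicity = 2, geometric multiplicity = 1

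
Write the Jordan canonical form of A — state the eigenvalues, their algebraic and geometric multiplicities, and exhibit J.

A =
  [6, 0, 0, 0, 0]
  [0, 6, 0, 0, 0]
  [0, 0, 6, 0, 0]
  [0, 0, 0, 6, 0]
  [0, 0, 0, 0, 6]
J_1(6) ⊕ J_1(6) ⊕ J_1(6) ⊕ J_1(6) ⊕ J_1(6)

The characteristic polynomial is
  det(x·I − A) = x^5 - 30*x^4 + 360*x^3 - 2160*x^2 + 6480*x - 7776 = (x - 6)^5

Eigenvalues and multiplicities (the geometric multiplicity of λ is n − rank(A − λI), which equals the number of Jordan blocks for λ):
  λ = 6: algebraic multiplicity = 5, geometric multiplicity = 5

Determining the block sizes for each eigenvalue:
  λ = 6: gm = am = 5, so every block has size 1 → block sizes [1, 1, 1, 1, 1]

Assembling the blocks gives a Jordan form
J =
  [6, 0, 0, 0, 0]
  [0, 6, 0, 0, 0]
  [0, 0, 6, 0, 0]
  [0, 0, 0, 6, 0]
  [0, 0, 0, 0, 6]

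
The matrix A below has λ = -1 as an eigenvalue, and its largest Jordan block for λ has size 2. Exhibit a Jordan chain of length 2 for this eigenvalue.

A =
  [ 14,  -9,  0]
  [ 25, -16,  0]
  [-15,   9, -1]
A Jordan chain for λ = -1 of length 2:
v_1 = (15, 25, -15)ᵀ
v_2 = (1, 0, 0)ᵀ

Let N = A − (-1)·I. We want v_2 with N^2 v_2 = 0 but N^1 v_2 ≠ 0; then v_{j-1} := N · v_j for j = 2, …, 2.

Pick v_2 = (1, 0, 0)ᵀ.
Then v_1 = N · v_2 = (15, 25, -15)ᵀ.

Sanity check: (A − (-1)·I) v_1 = (0, 0, 0)ᵀ = 0. ✓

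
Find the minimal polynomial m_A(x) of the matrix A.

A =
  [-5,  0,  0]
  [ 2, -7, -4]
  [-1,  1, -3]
x^2 + 10*x + 25

The characteristic polynomial is χ_A(x) = (x + 5)^3, so the eigenvalues are known. The minimal polynomial is
  m_A(x) = Π_λ (x − λ)^{k_λ}
where k_λ is the size of the *largest* Jordan block for λ (equivalently, the smallest k with (A − λI)^k v = 0 for every generalised eigenvector v of λ).

  λ = -5: largest Jordan block has size 2, contributing (x + 5)^2

So m_A(x) = (x + 5)^2 = x^2 + 10*x + 25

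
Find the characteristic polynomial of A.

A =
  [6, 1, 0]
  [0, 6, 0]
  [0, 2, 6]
x^3 - 18*x^2 + 108*x - 216

Expanding det(x·I − A) (e.g. by cofactor expansion or by noting that A is similar to its Jordan form J, which has the same characteristic polynomial as A) gives
  χ_A(x) = x^3 - 18*x^2 + 108*x - 216
which factors as (x - 6)^3. The eigenvalues (with algebraic multiplicities) are λ = 6 with multiplicity 3.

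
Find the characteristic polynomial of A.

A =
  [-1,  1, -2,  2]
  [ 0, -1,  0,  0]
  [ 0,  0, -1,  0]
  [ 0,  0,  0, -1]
x^4 + 4*x^3 + 6*x^2 + 4*x + 1

Expanding det(x·I − A) (e.g. by cofactor expansion or by noting that A is similar to its Jordan form J, which has the same characteristic polynomial as A) gives
  χ_A(x) = x^4 + 4*x^3 + 6*x^2 + 4*x + 1
which factors as (x + 1)^4. The eigenvalues (with algebraic multiplicities) are λ = -1 with multiplicity 4.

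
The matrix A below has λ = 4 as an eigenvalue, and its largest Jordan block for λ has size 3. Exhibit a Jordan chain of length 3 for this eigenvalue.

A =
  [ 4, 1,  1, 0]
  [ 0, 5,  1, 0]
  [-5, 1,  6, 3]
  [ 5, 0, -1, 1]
A Jordan chain for λ = 4 of length 3:
v_1 = (-5, -5, 5, -10)ᵀ
v_2 = (0, 0, -5, 5)ᵀ
v_3 = (1, 0, 0, 0)ᵀ

Let N = A − (4)·I. We want v_3 with N^3 v_3 = 0 but N^2 v_3 ≠ 0; then v_{j-1} := N · v_j for j = 3, …, 2.

Pick v_3 = (1, 0, 0, 0)ᵀ.
Then v_2 = N · v_3 = (0, 0, -5, 5)ᵀ.
Then v_1 = N · v_2 = (-5, -5, 5, -10)ᵀ.

Sanity check: (A − (4)·I) v_1 = (0, 0, 0, 0)ᵀ = 0. ✓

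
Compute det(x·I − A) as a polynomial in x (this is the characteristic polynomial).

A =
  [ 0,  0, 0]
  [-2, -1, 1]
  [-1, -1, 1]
x^3

Expanding det(x·I − A) (e.g. by cofactor expansion or by noting that A is similar to its Jordan form J, which has the same characteristic polynomial as A) gives
  χ_A(x) = x^3
which factors as x^3. The eigenvalues (with algebraic multiplicities) are λ = 0 with multiplicity 3.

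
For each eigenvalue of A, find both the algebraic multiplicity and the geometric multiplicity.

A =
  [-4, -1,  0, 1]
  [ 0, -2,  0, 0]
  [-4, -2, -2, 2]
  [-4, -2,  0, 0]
λ = -2: alg = 4, geom = 3

Step 1 — factor the characteristic polynomial to read off the algebraic multiplicities:
  χ_A(x) = (x + 2)^4

Step 2 — compute geometric multiplicities via the rank-nullity identity g(λ) = n − rank(A − λI):
  rank(A − (-2)·I) = 1, so dim ker(A − (-2)·I) = n − 1 = 3

Summary:
  λ = -2: algebraic multiplicity = 4, geometric multiplicity = 3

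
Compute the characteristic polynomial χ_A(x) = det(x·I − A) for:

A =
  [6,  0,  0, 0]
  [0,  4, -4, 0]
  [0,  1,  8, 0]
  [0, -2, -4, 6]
x^4 - 24*x^3 + 216*x^2 - 864*x + 1296

Expanding det(x·I − A) (e.g. by cofactor expansion or by noting that A is similar to its Jordan form J, which has the same characteristic polynomial as A) gives
  χ_A(x) = x^4 - 24*x^3 + 216*x^2 - 864*x + 1296
which factors as (x - 6)^4. The eigenvalues (with algebraic multiplicities) are λ = 6 with multiplicity 4.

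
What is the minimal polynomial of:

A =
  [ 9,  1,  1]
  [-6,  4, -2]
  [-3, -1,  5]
x^2 - 12*x + 36

The characteristic polynomial is χ_A(x) = (x - 6)^3, so the eigenvalues are known. The minimal polynomial is
  m_A(x) = Π_λ (x − λ)^{k_λ}
where k_λ is the size of the *largest* Jordan block for λ (equivalently, the smallest k with (A − λI)^k v = 0 for every generalised eigenvector v of λ).

  λ = 6: largest Jordan block has size 2, contributing (x − 6)^2

So m_A(x) = (x - 6)^2 = x^2 - 12*x + 36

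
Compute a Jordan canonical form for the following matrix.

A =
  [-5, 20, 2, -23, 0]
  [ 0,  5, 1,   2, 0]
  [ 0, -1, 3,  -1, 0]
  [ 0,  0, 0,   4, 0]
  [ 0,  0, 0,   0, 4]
J_1(-5) ⊕ J_3(4) ⊕ J_1(4)

The characteristic polynomial is
  det(x·I − A) = x^5 - 11*x^4 + 16*x^3 + 224*x^2 - 1024*x + 1280 = (x - 4)^4*(x + 5)

Eigenvalues and multiplicities (the geometric multiplicity of λ is n − rank(A − λI), which equals the number of Jordan blocks for λ):
  λ = -5: algebraic multiplicity = 1, geometric multiplicity = 1
  λ = 4: algebraic multiplicity = 4, geometric multiplicity = 2

Determining the block sizes for each eigenvalue:
  λ = -5: one block (gm = 1), so the single block has size am = 1 → block sizes [1]
  λ = 4: with am = 4 and gm = 2, the partition is not yet determined (e.g. several partitions of 4 into 2 parts exist). Let N = A − (4)·I. Computing rank(N^1) = 3, rank(N^2) = 2, rank(N^3) = 1; the number of blocks of size ≥ j is rank(N^{j−1}) − rank(N^j), giving [2, 1, 1]. So we have 1 block(s) of size 3, 1 block(s) of size 1 → block sizes [3, 1]

Assembling the blocks gives a Jordan form
J =
  [-5, 0, 0, 0, 0]
  [ 0, 4, 1, 0, 0]
  [ 0, 0, 4, 1, 0]
  [ 0, 0, 0, 4, 0]
  [ 0, 0, 0, 0, 4]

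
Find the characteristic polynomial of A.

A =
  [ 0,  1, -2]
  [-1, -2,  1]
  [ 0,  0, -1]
x^3 + 3*x^2 + 3*x + 1

Expanding det(x·I − A) (e.g. by cofactor expansion or by noting that A is similar to its Jordan form J, which has the same characteristic polynomial as A) gives
  χ_A(x) = x^3 + 3*x^2 + 3*x + 1
which factors as (x + 1)^3. The eigenvalues (with algebraic multiplicities) are λ = -1 with multiplicity 3.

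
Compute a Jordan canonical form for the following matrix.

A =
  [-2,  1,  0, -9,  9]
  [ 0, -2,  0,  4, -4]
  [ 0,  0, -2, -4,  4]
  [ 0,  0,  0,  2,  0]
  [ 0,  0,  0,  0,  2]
J_2(-2) ⊕ J_1(-2) ⊕ J_1(2) ⊕ J_1(2)

The characteristic polynomial is
  det(x·I − A) = x^5 + 2*x^4 - 8*x^3 - 16*x^2 + 16*x + 32 = (x - 2)^2*(x + 2)^3

Eigenvalues and multiplicities (the geometric multiplicity of λ is n − rank(A − λI), which equals the number of Jordan blocks for λ):
  λ = -2: algebraic multiplicity = 3, geometric multiplicity = 2
  λ = 2: algebraic multiplicity = 2, geometric multiplicity = 2

Determining the block sizes for each eigenvalue:
  λ = -2: 2 blocks summing to 3 forces exactly one block of size 2 and the rest size 1 → block sizes [2, 1]
  λ = 2: gm = am = 2, so every block has size 1 → block sizes [1, 1]

Assembling the blocks gives a Jordan form
J =
  [-2,  1,  0, 0, 0]
  [ 0, -2,  0, 0, 0]
  [ 0,  0, -2, 0, 0]
  [ 0,  0,  0, 2, 0]
  [ 0,  0,  0, 0, 2]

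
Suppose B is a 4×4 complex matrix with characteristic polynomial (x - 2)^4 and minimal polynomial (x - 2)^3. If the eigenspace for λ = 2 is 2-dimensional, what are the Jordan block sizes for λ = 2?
Block sizes for λ = 2: [3, 1]

Step 1 — from the characteristic polynomial, algebraic multiplicity of λ = 2 is 4. From dim ker(B − (2)·I) = 2, there are exactly 2 Jordan blocks for λ = 2.
Step 2 — from the minimal polynomial, the factor (x − 2)^3 tells us the largest block for λ = 2 has size 3.
Step 3 — with total size 4, 2 blocks, and largest block 3, the block sizes (in nonincreasing order) are [3, 1].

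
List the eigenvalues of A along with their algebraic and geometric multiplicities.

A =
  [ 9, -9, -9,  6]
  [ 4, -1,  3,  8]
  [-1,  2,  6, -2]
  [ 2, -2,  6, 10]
λ = 6: alg = 4, geom = 2

Step 1 — factor the characteristic polynomial to read off the algebraic multiplicities:
  χ_A(x) = (x - 6)^4

Step 2 — compute geometric multiplicities via the rank-nullity identity g(λ) = n − rank(A − λI):
  rank(A − (6)·I) = 2, so dim ker(A − (6)·I) = n − 2 = 2

Summary:
  λ = 6: algebraic multiplicity = 4, geometric multiplicity = 2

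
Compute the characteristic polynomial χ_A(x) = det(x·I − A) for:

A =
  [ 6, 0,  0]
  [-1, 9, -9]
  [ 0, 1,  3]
x^3 - 18*x^2 + 108*x - 216

Expanding det(x·I − A) (e.g. by cofactor expansion or by noting that A is similar to its Jordan form J, which has the same characteristic polynomial as A) gives
  χ_A(x) = x^3 - 18*x^2 + 108*x - 216
which factors as (x - 6)^3. The eigenvalues (with algebraic multiplicities) are λ = 6 with multiplicity 3.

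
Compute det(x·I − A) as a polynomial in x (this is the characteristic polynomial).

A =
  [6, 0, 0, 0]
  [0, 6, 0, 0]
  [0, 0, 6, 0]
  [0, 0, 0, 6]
x^4 - 24*x^3 + 216*x^2 - 864*x + 1296

Expanding det(x·I − A) (e.g. by cofactor expansion or by noting that A is similar to its Jordan form J, which has the same characteristic polynomial as A) gives
  χ_A(x) = x^4 - 24*x^3 + 216*x^2 - 864*x + 1296
which factors as (x - 6)^4. The eigenvalues (with algebraic multiplicities) are λ = 6 with multiplicity 4.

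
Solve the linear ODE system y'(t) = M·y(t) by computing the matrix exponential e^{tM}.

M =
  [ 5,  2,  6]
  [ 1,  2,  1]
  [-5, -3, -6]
e^{tM} =
  [-2*t*exp(t) + 4*exp(t) - 3*exp(-t), -2*t*exp(t) + 2*exp(t) - 2*exp(-t), -2*t*exp(t) + 4*exp(t) - 4*exp(-t)]
  [t*exp(t), t*exp(t) + exp(t), t*exp(t)]
  [t*exp(t) - 3*exp(t) + 3*exp(-t), t*exp(t) - 2*exp(t) + 2*exp(-t), t*exp(t) - 3*exp(t) + 4*exp(-t)]

Strategy: write M = P · J · P⁻¹ where J is a Jordan canonical form, so e^{tM} = P · e^{tJ} · P⁻¹, and e^{tJ} can be computed block-by-block.

M has Jordan form
J =
  [-1, 0, 0]
  [ 0, 1, 1]
  [ 0, 0, 1]
(up to reordering of blocks).

Per-block formulas:
  For a 1×1 block at λ = -1: exp(t · [-1]) = [e^(-1t)].
  For a 2×2 Jordan block J_2(1): exp(t · J_2(1)) = e^(1t)·(I + t·N), where N is the 2×2 nilpotent shift.

After assembling e^{tJ} and conjugating by P, we get:

e^{tM} =
  [-2*t*exp(t) + 4*exp(t) - 3*exp(-t), -2*t*exp(t) + 2*exp(t) - 2*exp(-t), -2*t*exp(t) + 4*exp(t) - 4*exp(-t)]
  [t*exp(t), t*exp(t) + exp(t), t*exp(t)]
  [t*exp(t) - 3*exp(t) + 3*exp(-t), t*exp(t) - 2*exp(t) + 2*exp(-t), t*exp(t) - 3*exp(t) + 4*exp(-t)]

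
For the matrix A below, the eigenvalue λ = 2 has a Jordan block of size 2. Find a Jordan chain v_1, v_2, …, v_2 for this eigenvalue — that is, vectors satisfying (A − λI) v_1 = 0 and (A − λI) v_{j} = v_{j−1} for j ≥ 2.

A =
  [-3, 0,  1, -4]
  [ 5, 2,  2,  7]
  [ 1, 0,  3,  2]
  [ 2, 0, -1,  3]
A Jordan chain for λ = 2 of length 2:
v_1 = (1, 2, 1, -1)ᵀ
v_2 = (0, 0, 1, 0)ᵀ

Let N = A − (2)·I. We want v_2 with N^2 v_2 = 0 but N^1 v_2 ≠ 0; then v_{j-1} := N · v_j for j = 2, …, 2.

Pick v_2 = (0, 0, 1, 0)ᵀ.
Then v_1 = N · v_2 = (1, 2, 1, -1)ᵀ.

Sanity check: (A − (2)·I) v_1 = (0, 0, 0, 0)ᵀ = 0. ✓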